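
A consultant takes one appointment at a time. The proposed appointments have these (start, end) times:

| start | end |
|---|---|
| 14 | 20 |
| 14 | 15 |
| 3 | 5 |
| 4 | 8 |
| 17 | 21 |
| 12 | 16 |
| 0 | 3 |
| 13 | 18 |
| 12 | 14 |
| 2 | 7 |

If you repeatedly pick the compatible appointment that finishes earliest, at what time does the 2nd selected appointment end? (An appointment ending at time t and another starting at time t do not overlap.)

5

By end time: (0,3), (3,5), (2,7), (4,8), (12,14), (14,15), (12,16), (13,18), (14,20), (17,21).
Pick (0,3); next start ≥ 3 → (3,5); next start ≥ 5 → (12,14); next start ≥ 14 → (14,15); next start ≥ 15 → (17,21).
Selected: (0,3) (3,5) (12,14) (14,15) (17,21)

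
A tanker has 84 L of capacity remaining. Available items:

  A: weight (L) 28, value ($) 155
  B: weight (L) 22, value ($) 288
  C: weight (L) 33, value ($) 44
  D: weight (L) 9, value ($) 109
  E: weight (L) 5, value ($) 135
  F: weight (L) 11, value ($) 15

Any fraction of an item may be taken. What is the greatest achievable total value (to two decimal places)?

714.00

Greedy by value/weight ratio, highest first.
Order: E (135/5=27.00) > B (288/22=13.09) > D (109/9=12.11) > A (155/28=5.54) > F (15/11=1.36) > C (44/33=1.33)
Fill: take E (5 @ 135) → take B (22 @ 288) → take D (9 @ 109) → take A (28 @ 155) → take F (11 @ 15) → take 9/33 of C → 12.00; 84/84 used.
Total value = 714.00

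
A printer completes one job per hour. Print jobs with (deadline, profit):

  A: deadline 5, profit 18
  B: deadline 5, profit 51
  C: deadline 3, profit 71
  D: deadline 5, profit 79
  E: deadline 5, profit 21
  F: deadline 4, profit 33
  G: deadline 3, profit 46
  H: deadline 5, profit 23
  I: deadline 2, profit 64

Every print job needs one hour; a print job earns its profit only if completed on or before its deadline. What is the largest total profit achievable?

311

Take jobs in profit order; each goes to the latest open slot no later than its deadline.
Profit order: D=79 C=71 I=64 B=51 G=46 F=33 H=23 E=21 A=18
Assign: D→slot 5, C→slot 3, I→slot 2, B→slot 4, G→slot 1, F skipped, H skipped, E skipped, A skipped.
Slots: [1:G] [2:I] [3:C] [4:B] [5:D]
Profit = 46 + 64 + 71 + 51 + 79 = 311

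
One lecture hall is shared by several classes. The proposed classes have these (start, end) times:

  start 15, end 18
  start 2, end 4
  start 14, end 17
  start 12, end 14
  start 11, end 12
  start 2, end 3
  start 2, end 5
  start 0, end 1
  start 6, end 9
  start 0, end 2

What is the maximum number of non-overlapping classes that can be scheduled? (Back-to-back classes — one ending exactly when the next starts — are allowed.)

By end time: (0,1), (0,2), (2,3), (2,4), (2,5), (6,9), (11,12), (12,14), (14,17), (15,18).
Pick (0,1); next start ≥ 1 → (2,3); next start ≥ 3 → (6,9); next start ≥ 9 → (11,12); next start ≥ 12 → (12,14); next start ≥ 14 → (14,17).
Selected 6 classes.

6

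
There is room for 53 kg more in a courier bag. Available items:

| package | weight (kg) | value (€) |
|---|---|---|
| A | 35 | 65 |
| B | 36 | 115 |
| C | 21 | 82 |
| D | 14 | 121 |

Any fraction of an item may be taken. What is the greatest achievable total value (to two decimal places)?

Order: D (121/14=8.64) > C (82/21=3.90) > B (115/36=3.19) > A (65/35=1.86)
Fill: take D (14 @ 121) → take C (21 @ 82) → take 18/36 of B → 57.50; 53/53 used.
Total value = 260.50

260.50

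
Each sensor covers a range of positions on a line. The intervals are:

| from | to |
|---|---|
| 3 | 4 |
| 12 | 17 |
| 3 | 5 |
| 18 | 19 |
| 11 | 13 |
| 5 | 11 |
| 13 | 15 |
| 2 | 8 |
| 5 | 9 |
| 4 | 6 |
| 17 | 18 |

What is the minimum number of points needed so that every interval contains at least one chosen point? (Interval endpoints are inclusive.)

Sorted: [3,4] [3,5] [4,6] [2,8] [5,9] [5,11] [11,13] [13,15] [12,17] [17,18] [18,19]
{[3,4],[3,5],[4,6],[2,8]} hit by 4; {[5,9],[5,11]} hit by 9; {[11,13],[13,15],[12,17]} hit by 13; {[17,18],[18,19]} hit by 18.
Points: 4, 9, 13, 18 (4 total).

4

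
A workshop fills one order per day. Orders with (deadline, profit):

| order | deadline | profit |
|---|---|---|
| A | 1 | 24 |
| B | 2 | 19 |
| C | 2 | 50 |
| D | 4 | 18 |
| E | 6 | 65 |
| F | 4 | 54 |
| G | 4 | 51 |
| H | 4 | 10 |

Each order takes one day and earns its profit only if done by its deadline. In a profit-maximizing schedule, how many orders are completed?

Take jobs in profit order; each goes to the latest open slot no later than its deadline.
Profit order: E=65 F=54 G=51 C=50 A=24 B=19 D=18 H=10
Assign: E→slot 6, F→slot 4, G→slot 3, C→slot 2, A→slot 1, B skipped, D skipped, H skipped.
Slots: [1:A] [2:C] [3:G] [4:F] [6:E]
5 of 8 scheduled.

5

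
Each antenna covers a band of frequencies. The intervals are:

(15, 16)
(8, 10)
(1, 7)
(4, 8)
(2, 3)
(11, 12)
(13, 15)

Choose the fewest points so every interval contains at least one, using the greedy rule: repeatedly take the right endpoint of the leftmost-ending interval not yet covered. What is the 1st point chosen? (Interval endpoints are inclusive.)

Process intervals by earliest right end; each time one isn't hit yet, stab at its right endpoint.
By right end: [2,3]  [1,7]  [4,8]  [8,10]  [11,12]  [13,15]  [15,16]
[2,3] uncovered → point at 3; [4,8] uncovered → point at 8; [11,12] uncovered → point at 12; [13,15] uncovered → point at 15.
Points: 3, 8, 12, 15 (4 total).

3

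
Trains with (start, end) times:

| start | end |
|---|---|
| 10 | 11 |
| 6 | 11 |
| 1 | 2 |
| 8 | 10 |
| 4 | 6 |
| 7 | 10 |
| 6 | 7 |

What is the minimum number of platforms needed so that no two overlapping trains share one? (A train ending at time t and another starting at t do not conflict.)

Count concurrent intervals with a sweep; the peak is the room count.
starts: [1, 4, 6, 6, 7, 8, 10]
ends:   [2, 6, 7, 10, 10, 11, 11]
s1→1 e2→0 s4→1 e6→0 s6→1 s6→2 e7→1 s7→2 s8→3  — peak 3.

3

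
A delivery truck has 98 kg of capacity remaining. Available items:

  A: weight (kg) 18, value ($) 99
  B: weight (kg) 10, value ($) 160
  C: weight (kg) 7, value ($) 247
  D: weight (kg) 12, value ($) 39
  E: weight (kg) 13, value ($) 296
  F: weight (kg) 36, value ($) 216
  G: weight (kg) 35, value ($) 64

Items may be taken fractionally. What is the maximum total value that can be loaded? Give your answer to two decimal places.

1060.66

Sort by value per unit weight and fill in that order.
Ratios (sorted): C 35.29, E 22.77, B 16.00, F 6.00, A 5.50, D 3.25, G 1.83
take C (7 @ 247); take E (13 @ 296); take B (10 @ 160); take F (36 @ 216); take A (18 @ 99); take D (12 @ 39); take 2/35 of G → 3.66. Capacity used 98/98.
Total value = 1060.66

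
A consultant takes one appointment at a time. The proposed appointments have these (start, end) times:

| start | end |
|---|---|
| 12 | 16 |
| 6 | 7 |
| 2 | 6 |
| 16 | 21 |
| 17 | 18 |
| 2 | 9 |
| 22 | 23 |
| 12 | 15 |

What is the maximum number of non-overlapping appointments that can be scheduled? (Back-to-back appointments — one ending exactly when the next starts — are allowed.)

5

Sorted by end: (2,6)  (6,7)  (2,9)  (12,15)  (12,16)  (17,18)  (16,21)  (22,23)
take (2,6); take (6,7); take (12,15); skip (12,16); take (17,18); skip (16,21); take (22,23).
Selected 5 appointments.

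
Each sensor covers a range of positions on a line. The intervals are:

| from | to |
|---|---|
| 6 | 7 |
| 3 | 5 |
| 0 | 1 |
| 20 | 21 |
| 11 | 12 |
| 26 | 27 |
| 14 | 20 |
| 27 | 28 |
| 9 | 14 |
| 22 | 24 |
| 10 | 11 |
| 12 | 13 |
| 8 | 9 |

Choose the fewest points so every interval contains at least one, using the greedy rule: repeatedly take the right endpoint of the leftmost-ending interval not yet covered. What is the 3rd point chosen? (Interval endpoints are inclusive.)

By right end: [0,1]  [3,5]  [6,7]  [8,9]  [10,11]  [11,12]  [12,13]  [9,14]  [14,20]  [20,21]  [22,24]  [26,27]  [27,28]
[0,1] uncovered → point at 1; [3,5] uncovered → point at 5; [6,7] uncovered → point at 7; [8,9] uncovered → point at 9; [10,11] uncovered → point at 11; [12,13] uncovered → point at 13; [14,20] uncovered → point at 20; [22,24] uncovered → point at 24; [26,27] uncovered → point at 27.
Points: 1, 5, 7, 9, 11, 13, 20, 24, 27 (9 total).

7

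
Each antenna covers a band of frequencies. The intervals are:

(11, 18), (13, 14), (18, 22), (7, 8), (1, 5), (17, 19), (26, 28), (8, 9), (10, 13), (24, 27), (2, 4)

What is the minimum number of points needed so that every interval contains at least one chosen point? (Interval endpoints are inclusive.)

Process intervals by earliest right end; each time one isn't hit yet, stab at its right endpoint.
Sorted: [2,4] [1,5] [7,8] [8,9] [10,13] [13,14] [11,18] [17,19] [18,22] [24,27] [26,28]
{[2,4],[1,5]} hit by 4; {[7,8],[8,9]} hit by 8; {[10,13],[13,14],[11,18]} hit by 13; {[17,19],[18,22]} hit by 19; {[24,27],[26,28]} hit by 27.
Points: 4, 8, 13, 19, 27 (5 total).

5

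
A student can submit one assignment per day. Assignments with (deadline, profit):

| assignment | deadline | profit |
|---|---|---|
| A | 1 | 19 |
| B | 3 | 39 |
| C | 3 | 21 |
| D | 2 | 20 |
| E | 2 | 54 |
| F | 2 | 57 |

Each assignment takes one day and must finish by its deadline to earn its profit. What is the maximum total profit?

Take jobs in profit order; each goes to the latest open slot no later than its deadline.
Profit order: F=57 E=54 B=39 C=21 D=20 A=19
Assign: F→slot 2, E→slot 1, B→slot 3, C skipped, D skipped, A skipped.
Slots: [1:E] [2:F] [3:B]
Profit = 54 + 57 + 39 = 150

150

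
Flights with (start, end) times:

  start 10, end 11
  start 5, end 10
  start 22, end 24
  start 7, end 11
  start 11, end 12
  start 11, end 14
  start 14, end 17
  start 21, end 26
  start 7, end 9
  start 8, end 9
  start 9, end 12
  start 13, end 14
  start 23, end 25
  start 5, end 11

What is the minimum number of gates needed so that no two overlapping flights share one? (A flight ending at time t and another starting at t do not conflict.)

starts: [5, 5, 7, 7, 8, 9, 10, 11, 11, 13, 14, 21, 22, 23]
ends:   [9, 9, 10, 11, 11, 11, 12, 12, 14, 14, 17, 24, 25, 26]
s5→1 s5→2 s7→3 s7→4 s8→5  — peak 5.

5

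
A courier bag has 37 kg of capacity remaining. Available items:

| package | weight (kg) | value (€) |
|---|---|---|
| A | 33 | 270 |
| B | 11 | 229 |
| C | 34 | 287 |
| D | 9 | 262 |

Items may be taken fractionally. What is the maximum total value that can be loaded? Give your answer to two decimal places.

Sort by value per unit weight and fill in that order.
Order: D (262/9=29.11) > B (229/11=20.82) > C (287/34=8.44) > A (270/33=8.18)
Fill: take D (9 @ 262) → take B (11 @ 229) → take 17/34 of C → 143.50; 37/37 used.
Total value = 634.50

634.50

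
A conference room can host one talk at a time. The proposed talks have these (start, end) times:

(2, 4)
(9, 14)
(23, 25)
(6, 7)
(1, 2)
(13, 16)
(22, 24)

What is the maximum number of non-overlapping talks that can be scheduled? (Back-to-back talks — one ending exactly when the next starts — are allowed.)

Order by finish time; keep every interval that doesn't clash with the previous kept one.
By end time: (1,2), (2,4), (6,7), (9,14), (13,16), (22,24), (23,25).
Pick (1,2); next start ≥ 2 → (2,4); next start ≥ 4 → (6,7); next start ≥ 7 → (9,14); next start ≥ 14 → (22,24).
Selected 5 talks.

5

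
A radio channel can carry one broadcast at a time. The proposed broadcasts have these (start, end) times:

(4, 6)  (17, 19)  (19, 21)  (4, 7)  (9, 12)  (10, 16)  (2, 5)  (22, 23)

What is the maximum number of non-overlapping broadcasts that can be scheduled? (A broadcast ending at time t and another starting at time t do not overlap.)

5

Sort by end time and greedily take each interval whose start is ≥ the last chosen end.
By end time: (2,5), (4,6), (4,7), (9,12), (10,16), (17,19), (19,21), (22,23).
Pick (2,5); next start ≥ 5 → (9,12); next start ≥ 12 → (17,19); next start ≥ 19 → (19,21); next start ≥ 21 → (22,23).
Selected 5 broadcasts.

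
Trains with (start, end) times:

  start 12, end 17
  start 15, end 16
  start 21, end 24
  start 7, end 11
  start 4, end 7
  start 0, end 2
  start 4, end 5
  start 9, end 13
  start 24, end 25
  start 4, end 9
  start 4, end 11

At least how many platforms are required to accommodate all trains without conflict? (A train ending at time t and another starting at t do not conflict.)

The answer is the maximum number of intervals overlapping at any instant.
starts: [0, 4, 4, 4, 4, 7, 9, 12, 15, 21, 24]
ends:   [2, 5, 7, 9, 11, 11, 13, 16, 17, 24, 25]
s0→1 e2→0 s4→1 s4→2 s4→3 s4→4  — peak 4.

4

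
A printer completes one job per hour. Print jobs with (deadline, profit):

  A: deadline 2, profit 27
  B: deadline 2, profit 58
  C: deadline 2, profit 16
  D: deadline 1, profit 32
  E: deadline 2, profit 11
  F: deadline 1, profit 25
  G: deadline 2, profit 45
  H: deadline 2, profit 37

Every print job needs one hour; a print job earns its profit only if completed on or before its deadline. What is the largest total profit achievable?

Sort by profit descending; place each in the latest free slot ≤ its deadline.
By profit: B(d2,58), G(d2,45), H(d2,37), D(d1,32), A(d2,27), F(d1,25), C(d2,16), E(d2,11)
B→slot 2; G→slot 1; H skipped; D skipped; A skipped; F skipped; C skipped; E skipped.
Profit = 45 + 58 = 103

103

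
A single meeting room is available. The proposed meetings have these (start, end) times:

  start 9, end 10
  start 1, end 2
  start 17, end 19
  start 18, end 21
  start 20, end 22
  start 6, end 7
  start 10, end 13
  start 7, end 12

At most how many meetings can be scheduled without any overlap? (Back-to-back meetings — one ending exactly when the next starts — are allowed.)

By end time: (1,2), (6,7), (9,10), (7,12), (10,13), (17,19), (18,21), (20,22).
Pick (1,2); next start ≥ 2 → (6,7); next start ≥ 7 → (9,10); next start ≥ 10 → (10,13); next start ≥ 13 → (17,19); next start ≥ 19 → (20,22).
Selected 6 meetings.

6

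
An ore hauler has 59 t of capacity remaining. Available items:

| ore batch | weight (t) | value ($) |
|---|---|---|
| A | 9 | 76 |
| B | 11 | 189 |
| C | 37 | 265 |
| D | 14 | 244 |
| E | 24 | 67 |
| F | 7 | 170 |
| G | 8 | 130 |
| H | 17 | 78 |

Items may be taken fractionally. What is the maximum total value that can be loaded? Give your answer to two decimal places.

880.62

Ratios (sorted): F 24.29, D 17.43, B 17.18, G 16.25, A 8.44, C 7.16, H 4.59, E 2.79
take F (7 @ 170); take D (14 @ 244); take B (11 @ 189); take G (8 @ 130); take A (9 @ 76); take 10/37 of C → 71.62. Capacity used 59/59.
Total value = 880.62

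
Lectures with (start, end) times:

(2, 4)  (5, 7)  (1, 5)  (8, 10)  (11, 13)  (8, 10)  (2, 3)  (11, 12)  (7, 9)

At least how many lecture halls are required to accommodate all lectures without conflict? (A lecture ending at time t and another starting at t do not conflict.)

3

Count concurrent intervals with a sweep; the peak is the room count.
Events (time:±→running): 1:+→1 2:+→2 2:+→3 … peak 3.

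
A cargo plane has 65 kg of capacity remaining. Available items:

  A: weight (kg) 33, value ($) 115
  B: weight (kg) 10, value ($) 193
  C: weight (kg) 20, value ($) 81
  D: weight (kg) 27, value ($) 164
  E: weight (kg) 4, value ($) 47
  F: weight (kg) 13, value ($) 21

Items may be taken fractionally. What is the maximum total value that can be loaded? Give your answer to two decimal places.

498.94

Order: B (193/10=19.30) > E (47/4=11.75) > D (164/27=6.07) > C (81/20=4.05) > A (115/33=3.48) > F (21/13=1.62)
Fill: take B (10 @ 193) → take E (4 @ 47) → take D (27 @ 164) → take C (20 @ 81) → take 4/33 of A → 13.94; 65/65 used.
Total value = 498.94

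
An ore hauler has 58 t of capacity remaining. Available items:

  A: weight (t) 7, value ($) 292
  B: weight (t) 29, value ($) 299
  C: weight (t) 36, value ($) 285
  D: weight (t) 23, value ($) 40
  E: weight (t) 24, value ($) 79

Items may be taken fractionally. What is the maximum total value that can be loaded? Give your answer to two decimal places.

765.17

Sort by value per unit weight and fill in that order.
Order: A (292/7=41.71) > B (299/29=10.31) > C (285/36=7.92) > E (79/24=3.29) > D (40/23=1.74)
Fill: take A (7 @ 292) → take B (29 @ 299) → take 22/36 of C → 174.17; 58/58 used.
Total value = 765.17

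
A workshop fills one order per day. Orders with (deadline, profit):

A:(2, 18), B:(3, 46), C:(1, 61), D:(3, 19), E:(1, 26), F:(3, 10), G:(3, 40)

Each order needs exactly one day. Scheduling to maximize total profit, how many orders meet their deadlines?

3

Profit order: C=61 B=46 G=40 E=26 D=19 A=18 F=10
Assign: C→slot 1, B→slot 3, G→slot 2, E skipped, D skipped, A skipped, F skipped.
Slots: [1:C] [2:G] [3:B]
3 of 7 scheduled.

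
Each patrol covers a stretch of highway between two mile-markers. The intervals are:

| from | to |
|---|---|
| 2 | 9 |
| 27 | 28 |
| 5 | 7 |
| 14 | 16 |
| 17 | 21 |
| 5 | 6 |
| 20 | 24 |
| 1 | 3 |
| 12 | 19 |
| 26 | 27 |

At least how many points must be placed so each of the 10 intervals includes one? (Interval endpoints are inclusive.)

Sort by right endpoint; whenever an interval is uncovered, place a point at its right end.
By right end: [1,3]  [5,6]  [5,7]  [2,9]  [14,16]  [12,19]  [17,21]  [20,24]  [26,27]  [27,28]
[1,3] uncovered → point at 3; [5,6] uncovered → point at 6; [14,16] uncovered → point at 16; [17,21] uncovered → point at 21; [26,27] uncovered → point at 27.
Points: 3, 6, 16, 21, 27 (5 total).

5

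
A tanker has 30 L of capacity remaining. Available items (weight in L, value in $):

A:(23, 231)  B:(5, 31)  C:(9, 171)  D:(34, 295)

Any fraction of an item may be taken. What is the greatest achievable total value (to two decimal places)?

Sort by value per unit weight and fill in that order.
Order: C (171/9=19.00) > A (231/23=10.04) > D (295/34=8.68) > B (31/5=6.20)
Fill: take C (9 @ 171) → take 21/23 of A → 210.91; 30/30 used.
Total value = 381.91

381.91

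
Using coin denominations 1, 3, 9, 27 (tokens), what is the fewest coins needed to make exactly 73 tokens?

5

Use the largest denomination that fits, subtract, and repeat.
73 = 2×27 + 2×9 + 1×1
Total coins = 2 + 2 + 1 = 5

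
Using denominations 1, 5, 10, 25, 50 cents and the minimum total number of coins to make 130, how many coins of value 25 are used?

Greedy: take as many of the largest coin as possible, then repeat with the remainder.
130 − 2×50→30 − 1×25→5 − 1×5→0
Count of 25: 1

1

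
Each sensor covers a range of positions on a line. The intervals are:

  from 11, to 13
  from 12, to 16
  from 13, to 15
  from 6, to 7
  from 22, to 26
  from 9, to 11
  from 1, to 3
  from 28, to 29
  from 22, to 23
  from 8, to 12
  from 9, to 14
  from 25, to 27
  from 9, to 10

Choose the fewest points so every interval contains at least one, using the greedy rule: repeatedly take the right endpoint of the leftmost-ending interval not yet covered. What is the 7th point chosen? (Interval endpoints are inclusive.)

29

Sort by right endpoint; whenever an interval is uncovered, place a point at its right end.
Sorted: [1,3] [6,7] [9,10] [9,11] [8,12] [11,13] [9,14] [13,15] [12,16] [22,23] [22,26] [25,27] [28,29]
{[1,3]} hit by 3; {[6,7]} hit by 7; {[9,10],[9,11],[8,12]} hit by 10; {[11,13],[9,14],[13,15],[12,16]} hit by 13; {[22,23],[22,26]} hit by 23; {[25,27]} hit by 27; {[28,29]} hit by 29.
Points: 3, 7, 10, 13, 23, 27, 29 (7 total).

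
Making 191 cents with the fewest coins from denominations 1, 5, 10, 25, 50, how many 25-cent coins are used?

Greedy: take as many of the largest coin as possible, then repeat with the remainder.
191 − 3×50→41 − 1×25→16 − 1×10→6 − 1×5→1 − 1×1→0
Count of 25: 1

1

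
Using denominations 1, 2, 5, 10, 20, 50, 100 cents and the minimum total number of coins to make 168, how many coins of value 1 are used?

1

168 = 1×100 + 1×50 + 1×10 + 1×5 + 1×2 + 1×1
Count of 1: 1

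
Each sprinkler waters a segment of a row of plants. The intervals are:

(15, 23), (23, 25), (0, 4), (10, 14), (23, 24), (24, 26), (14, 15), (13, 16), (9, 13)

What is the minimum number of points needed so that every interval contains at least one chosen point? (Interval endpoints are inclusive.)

Sorted: [0,4] [9,13] [10,14] [14,15] [13,16] [15,23] [23,24] [23,25] [24,26]
{[0,4]} hit by 4; {[9,13],[10,14]} hit by 13; {[14,15],[13,16],[15,23]} hit by 15; {[23,24],[23,25],[24,26]} hit by 24.
Points: 4, 13, 15, 24 (4 total).

4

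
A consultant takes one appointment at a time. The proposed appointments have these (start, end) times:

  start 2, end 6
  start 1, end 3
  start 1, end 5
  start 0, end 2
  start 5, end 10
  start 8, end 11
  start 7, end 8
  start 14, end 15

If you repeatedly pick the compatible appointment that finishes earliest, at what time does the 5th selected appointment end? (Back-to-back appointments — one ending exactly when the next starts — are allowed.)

Order by finish time; keep every interval that doesn't clash with the previous kept one.
By end time: (0,2), (1,3), (1,5), (2,6), (7,8), (5,10), (8,11), (14,15).
Pick (0,2); next start ≥ 2 → (2,6); next start ≥ 6 → (7,8); next start ≥ 8 → (8,11); next start ≥ 11 → (14,15).
Selected: (0,2) (2,6) (7,8) (8,11) (14,15)

15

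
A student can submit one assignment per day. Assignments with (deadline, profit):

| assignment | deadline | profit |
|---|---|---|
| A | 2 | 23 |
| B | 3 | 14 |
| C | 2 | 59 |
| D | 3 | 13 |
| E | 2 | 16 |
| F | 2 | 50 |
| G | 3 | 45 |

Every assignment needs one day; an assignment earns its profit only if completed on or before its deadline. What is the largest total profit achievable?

154

Take jobs in profit order; each goes to the latest open slot no later than its deadline.
Profit order: C=59 F=50 G=45 A=23 E=16 B=14 D=13
Assign: C→slot 2, F→slot 1, G→slot 3, A skipped, E skipped, B skipped, D skipped.
Slots: [1:F] [2:C] [3:G]
Profit = 50 + 59 + 45 = 154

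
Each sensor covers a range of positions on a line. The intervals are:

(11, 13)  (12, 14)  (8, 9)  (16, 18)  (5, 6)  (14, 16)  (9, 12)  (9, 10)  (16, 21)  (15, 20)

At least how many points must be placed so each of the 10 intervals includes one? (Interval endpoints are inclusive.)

Process intervals by earliest right end; each time one isn't hit yet, stab at its right endpoint.
By right end: [5,6]  [8,9]  [9,10]  [9,12]  [11,13]  [12,14]  [14,16]  [16,18]  [15,20]  [16,21]
[5,6] uncovered → point at 6; [8,9] uncovered → point at 9; [11,13] uncovered → point at 13; [14,16] uncovered → point at 16.
Points: 6, 9, 13, 16 (4 total).

4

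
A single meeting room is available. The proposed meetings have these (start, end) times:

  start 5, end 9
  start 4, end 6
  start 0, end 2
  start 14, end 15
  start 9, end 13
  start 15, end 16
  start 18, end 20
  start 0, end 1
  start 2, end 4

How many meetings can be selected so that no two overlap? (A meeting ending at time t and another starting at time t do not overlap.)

7

Sorted by end: (0,1)  (0,2)  (2,4)  (4,6)  (5,9)  (9,13)  (14,15)  (15,16)  (18,20)
take (0,1); skip (0,2); take (2,4); take (4,6); take (9,13); take (14,15); take (15,16); take (18,20).
Selected 7 meetings.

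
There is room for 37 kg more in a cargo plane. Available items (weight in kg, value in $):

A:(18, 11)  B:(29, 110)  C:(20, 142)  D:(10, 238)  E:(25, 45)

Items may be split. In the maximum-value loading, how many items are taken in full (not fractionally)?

Sort by value per unit weight and fill in that order.
Order: D (238/10=23.80) > C (142/20=7.10) > B (110/29=3.79) > E (45/25=1.80) > A (11/18=0.61)
Fill: take D (10 @ 238) → take C (20 @ 142) → take 7/29 of B → 26.55; 37/37 used.
2 item(s) taken whole; one partial (take 7/29 of B).

2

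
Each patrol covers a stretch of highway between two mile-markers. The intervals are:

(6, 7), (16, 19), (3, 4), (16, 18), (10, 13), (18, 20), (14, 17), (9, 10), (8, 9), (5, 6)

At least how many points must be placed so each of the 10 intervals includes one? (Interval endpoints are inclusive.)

6

Process intervals by earliest right end; each time one isn't hit yet, stab at its right endpoint.
Sorted: [3,4] [5,6] [6,7] [8,9] [9,10] [10,13] [14,17] [16,18] [16,19] [18,20]
{[3,4]} hit by 4; {[5,6],[6,7]} hit by 6; {[8,9],[9,10]} hit by 9; {[10,13]} hit by 13; {[14,17],[16,18],[16,19]} hit by 17; {[18,20]} hit by 20.
Points: 4, 6, 9, 13, 17, 20 (6 total).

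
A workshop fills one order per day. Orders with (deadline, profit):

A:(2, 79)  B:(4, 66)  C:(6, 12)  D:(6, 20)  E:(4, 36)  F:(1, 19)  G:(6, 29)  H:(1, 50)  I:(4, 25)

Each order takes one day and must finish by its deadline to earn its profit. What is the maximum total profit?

280

Sort by profit descending; place each in the latest free slot ≤ its deadline.
By profit: A(d2,79), B(d4,66), H(d1,50), E(d4,36), G(d6,29), I(d4,25), D(d6,20), F(d1,19), C(d6,12)
A→slot 2; B→slot 4; H→slot 1; E→slot 3; G→slot 6; I skipped; D→slot 5; F skipped; C skipped.
Profit = 50 + 79 + 36 + 66 + 20 + 29 = 280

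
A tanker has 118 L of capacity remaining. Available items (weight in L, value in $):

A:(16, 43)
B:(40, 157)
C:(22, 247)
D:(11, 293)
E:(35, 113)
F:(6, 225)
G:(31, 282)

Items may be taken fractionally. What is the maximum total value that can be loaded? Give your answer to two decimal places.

Order: F (225/6=37.50) > D (293/11=26.64) > C (247/22=11.23) > G (282/31=9.10) > B (157/40=3.92) > E (113/35=3.23) > A (43/16=2.69)
Fill: take F (6 @ 225) → take D (11 @ 293) → take C (22 @ 247) → take G (31 @ 282) → take B (40 @ 157) → take 8/35 of E → 25.83; 118/118 used.
Total value = 1229.83

1229.83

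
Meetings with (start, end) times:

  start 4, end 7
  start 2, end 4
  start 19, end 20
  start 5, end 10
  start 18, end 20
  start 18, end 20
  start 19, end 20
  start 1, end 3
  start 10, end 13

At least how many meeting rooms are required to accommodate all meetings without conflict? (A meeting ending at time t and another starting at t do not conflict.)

4

Count concurrent intervals with a sweep; the peak is the room count.
Events (time:±→running): 1:+→1 2:+→2 3:-→1 4:-→0 4:+→1 5:+→2 7:-→1 10:-→0 10:+→1 13:-→0 18:+→1 18:+→2 19:+→3 19:+→4 … peak 4.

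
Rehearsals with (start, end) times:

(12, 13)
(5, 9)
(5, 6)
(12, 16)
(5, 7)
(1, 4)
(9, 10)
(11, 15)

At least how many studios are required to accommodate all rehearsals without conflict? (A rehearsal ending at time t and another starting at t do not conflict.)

3

The answer is the maximum number of intervals overlapping at any instant.
starts: [1, 5, 5, 5, 9, 11, 12, 12]
ends:   [4, 6, 7, 9, 10, 13, 15, 16]
s1→1 e4→0 s5→1 s5→2 s5→3  — peak 3.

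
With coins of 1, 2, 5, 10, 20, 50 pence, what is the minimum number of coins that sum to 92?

92 − 1×50→42 − 2×20→2 − 1×2→0
Total coins = 1 + 2 + 1 = 4

4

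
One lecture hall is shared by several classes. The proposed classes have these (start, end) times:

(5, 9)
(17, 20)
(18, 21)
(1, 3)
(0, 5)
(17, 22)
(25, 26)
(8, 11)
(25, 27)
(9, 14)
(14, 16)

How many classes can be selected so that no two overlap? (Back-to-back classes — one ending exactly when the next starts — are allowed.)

Sorted by end: (1,3)  (0,5)  (5,9)  (8,11)  (9,14)  (14,16)  (17,20)  (18,21)  (17,22)  (25,26)  (25,27)
take (1,3); skip (0,5); take (5,9); take (9,14); take (14,16); take (17,20); take (25,26); skip (25,27).
Selected 6 classes.

6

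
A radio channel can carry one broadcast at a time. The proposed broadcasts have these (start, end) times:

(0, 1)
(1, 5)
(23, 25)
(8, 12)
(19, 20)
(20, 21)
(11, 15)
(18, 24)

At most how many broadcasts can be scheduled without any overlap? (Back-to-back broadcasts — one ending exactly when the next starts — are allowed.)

6

Sorted by end: (0,1)  (1,5)  (8,12)  (11,15)  (19,20)  (20,21)  (18,24)  (23,25)
take (0,1); take (1,5); take (8,12); take (19,20); take (20,21); skip (18,24); take (23,25).
Selected 6 broadcasts.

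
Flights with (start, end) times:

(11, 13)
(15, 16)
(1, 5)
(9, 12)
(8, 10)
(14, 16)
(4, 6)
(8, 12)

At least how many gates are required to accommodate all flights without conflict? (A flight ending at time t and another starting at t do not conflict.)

The answer is the maximum number of intervals overlapping at any instant.
Events (time:±→running): 1:+→1 4:+→2 5:-→1 6:-→0 8:+→1 8:+→2 9:+→3 … peak 3.

3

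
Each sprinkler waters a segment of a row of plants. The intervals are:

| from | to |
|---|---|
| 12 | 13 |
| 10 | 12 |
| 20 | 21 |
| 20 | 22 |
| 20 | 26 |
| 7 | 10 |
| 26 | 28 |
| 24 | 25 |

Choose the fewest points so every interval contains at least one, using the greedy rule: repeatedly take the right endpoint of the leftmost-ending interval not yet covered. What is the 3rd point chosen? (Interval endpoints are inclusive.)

21

By right end: [7,10]  [10,12]  [12,13]  [20,21]  [20,22]  [24,25]  [20,26]  [26,28]
[7,10] uncovered → point at 10; [12,13] uncovered → point at 13; [20,21] uncovered → point at 21; [24,25] uncovered → point at 25; [26,28] uncovered → point at 28.
Points: 10, 13, 21, 25, 28 (5 total).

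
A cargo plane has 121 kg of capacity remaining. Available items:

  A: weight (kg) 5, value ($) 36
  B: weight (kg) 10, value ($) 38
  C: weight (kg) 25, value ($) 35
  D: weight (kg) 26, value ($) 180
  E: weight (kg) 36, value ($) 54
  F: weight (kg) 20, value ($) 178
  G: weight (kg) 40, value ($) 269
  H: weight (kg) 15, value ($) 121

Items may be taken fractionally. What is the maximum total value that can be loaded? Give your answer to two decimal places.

Sort by value per unit weight and fill in that order.
Order: F (178/20=8.90) > H (121/15=8.07) > A (36/5=7.20) > D (180/26=6.92) > G (269/40=6.72) > B (38/10=3.80) > E (54/36=1.50) > C (35/25=1.40)
Fill: take F (20 @ 178) → take H (15 @ 121) → take A (5 @ 36) → take D (26 @ 180) → take G (40 @ 269) → take B (10 @ 38) → take 5/36 of E → 7.50; 121/121 used.
Total value = 829.50

829.50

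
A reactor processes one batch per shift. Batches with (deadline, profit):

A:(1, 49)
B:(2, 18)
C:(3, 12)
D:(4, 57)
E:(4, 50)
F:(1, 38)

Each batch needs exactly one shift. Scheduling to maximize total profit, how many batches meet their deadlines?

Take jobs in profit order; each goes to the latest open slot no later than its deadline.
Profit order: D=57 E=50 A=49 F=38 B=18 C=12
Assign: D→slot 4, E→slot 3, A→slot 1, F skipped, B→slot 2, C skipped.
Slots: [1:A] [2:B] [3:E] [4:D]
4 of 6 scheduled.

4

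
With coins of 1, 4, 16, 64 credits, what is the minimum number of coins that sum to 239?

Use the largest denomination that fits, subtract, and repeat.
239 − 3×64→47 − 2×16→15 − 3×4→3 − 3×1→0
Total coins = 3 + 2 + 3 + 3 = 11

11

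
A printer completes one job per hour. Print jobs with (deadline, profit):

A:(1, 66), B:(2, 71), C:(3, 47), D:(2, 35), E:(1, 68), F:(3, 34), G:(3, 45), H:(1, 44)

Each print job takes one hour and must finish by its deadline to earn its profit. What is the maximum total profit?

Sort by profit descending; place each in the latest free slot ≤ its deadline.
Profit order: B=71 E=68 A=66 C=47 G=45 H=44 D=35 F=34
Assign: B→slot 2, E→slot 1, A skipped, C→slot 3, G skipped, H skipped, D skipped, F skipped.
Slots: [1:E] [2:B] [3:C]
Profit = 68 + 71 + 47 = 186

186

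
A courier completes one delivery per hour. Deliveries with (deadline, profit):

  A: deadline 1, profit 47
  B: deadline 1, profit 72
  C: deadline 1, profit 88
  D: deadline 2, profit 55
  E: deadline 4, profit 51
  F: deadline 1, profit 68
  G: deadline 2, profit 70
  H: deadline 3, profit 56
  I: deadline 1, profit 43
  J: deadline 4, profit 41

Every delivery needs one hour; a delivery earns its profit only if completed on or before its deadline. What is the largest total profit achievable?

Sort by profit descending; place each in the latest free slot ≤ its deadline.
Profit order: C=88 B=72 G=70 F=68 H=56 D=55 E=51 A=47 I=43 J=41
Assign: C→slot 1, B skipped, G→slot 2, F skipped, H→slot 3, D skipped, E→slot 4, A skipped, I skipped, J skipped.
Slots: [1:C] [2:G] [3:H] [4:E]
Profit = 88 + 70 + 56 + 51 = 265

265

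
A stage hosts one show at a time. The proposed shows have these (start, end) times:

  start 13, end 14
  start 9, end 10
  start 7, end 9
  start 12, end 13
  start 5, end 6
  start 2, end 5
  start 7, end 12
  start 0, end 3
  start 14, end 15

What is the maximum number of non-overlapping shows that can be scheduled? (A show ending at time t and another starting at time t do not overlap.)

7

Greedy by earliest finish: after sorting by end time, pick each interval compatible with the last pick.
By end time: (0,3), (2,5), (5,6), (7,9), (9,10), (7,12), (12,13), (13,14), (14,15).
Pick (0,3); next start ≥ 3 → (5,6); next start ≥ 6 → (7,9); next start ≥ 9 → (9,10); next start ≥ 10 → (12,13); next start ≥ 13 → (13,14); next start ≥ 14 → (14,15).
Selected 7 shows.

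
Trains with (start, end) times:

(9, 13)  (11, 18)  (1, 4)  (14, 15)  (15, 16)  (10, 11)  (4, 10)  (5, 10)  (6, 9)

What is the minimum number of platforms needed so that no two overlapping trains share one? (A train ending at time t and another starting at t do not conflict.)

3

Count concurrent intervals with a sweep; the peak is the room count.
Events (time:±→running): 1:+→1 4:-→0 4:+→1 5:+→2 6:+→3 … peak 3.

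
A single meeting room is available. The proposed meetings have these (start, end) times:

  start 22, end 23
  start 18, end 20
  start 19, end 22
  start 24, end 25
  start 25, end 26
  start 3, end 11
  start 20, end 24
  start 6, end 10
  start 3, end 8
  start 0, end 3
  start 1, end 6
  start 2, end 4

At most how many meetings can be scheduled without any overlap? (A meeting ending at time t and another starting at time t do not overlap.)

Greedy by earliest finish: after sorting by end time, pick each interval compatible with the last pick.
By end time: (0,3), (2,4), (1,6), (3,8), (6,10), (3,11), (18,20), (19,22), (22,23), (20,24), (24,25), (25,26).
Pick (0,3); next start ≥ 3 → (3,8); next start ≥ 8 → (18,20); next start ≥ 20 → (22,23); next start ≥ 23 → (24,25); next start ≥ 25 → (25,26).
Selected 6 meetings.

6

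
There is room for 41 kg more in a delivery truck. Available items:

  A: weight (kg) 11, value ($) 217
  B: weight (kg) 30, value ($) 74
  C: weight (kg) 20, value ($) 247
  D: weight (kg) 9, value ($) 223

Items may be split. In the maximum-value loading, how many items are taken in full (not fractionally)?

3

Order: D (223/9=24.78) > A (217/11=19.73) > C (247/20=12.35) > B (74/30=2.47)
Fill: take D (9 @ 223) → take A (11 @ 217) → take C (20 @ 247) → take 1/30 of B → 2.47; 41/41 used.
3 item(s) taken whole; one partial (take 1/30 of B).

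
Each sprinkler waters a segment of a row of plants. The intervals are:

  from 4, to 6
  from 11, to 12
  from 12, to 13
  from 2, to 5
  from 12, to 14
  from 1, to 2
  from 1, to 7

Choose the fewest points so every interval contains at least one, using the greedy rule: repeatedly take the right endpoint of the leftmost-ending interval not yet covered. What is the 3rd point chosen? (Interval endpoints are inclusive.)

12

Process intervals by earliest right end; each time one isn't hit yet, stab at its right endpoint.
By right end: [1,2]  [2,5]  [4,6]  [1,7]  [11,12]  [12,13]  [12,14]
[1,2] uncovered → point at 2; [4,6] uncovered → point at 6; [11,12] uncovered → point at 12.
Points: 2, 6, 12 (3 total).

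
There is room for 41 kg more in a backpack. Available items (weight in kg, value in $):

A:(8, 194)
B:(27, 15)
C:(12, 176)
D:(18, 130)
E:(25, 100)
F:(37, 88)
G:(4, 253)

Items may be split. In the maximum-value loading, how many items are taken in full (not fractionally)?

Greedy by value/weight ratio, highest first.
Order: G (253/4=63.25) > A (194/8=24.25) > C (176/12=14.67) > D (130/18=7.22) > E (100/25=4.00) > F (88/37=2.38) > B (15/27=0.56)
Fill: take G (4 @ 253) → take A (8 @ 194) → take C (12 @ 176) → take 17/18 of D → 122.78; 41/41 used.
3 item(s) taken whole; one partial (take 17/18 of D).

3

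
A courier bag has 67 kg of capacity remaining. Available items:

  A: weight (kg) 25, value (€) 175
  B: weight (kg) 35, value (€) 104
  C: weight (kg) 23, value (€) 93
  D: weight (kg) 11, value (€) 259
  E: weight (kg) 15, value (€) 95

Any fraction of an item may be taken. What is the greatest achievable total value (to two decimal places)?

Greedy by value/weight ratio, highest first.
Order: D (259/11=23.55) > A (175/25=7.00) > E (95/15=6.33) > C (93/23=4.04) > B (104/35=2.97)
Fill: take D (11 @ 259) → take A (25 @ 175) → take E (15 @ 95) → take 16/23 of C → 64.70; 67/67 used.
Total value = 593.70

593.70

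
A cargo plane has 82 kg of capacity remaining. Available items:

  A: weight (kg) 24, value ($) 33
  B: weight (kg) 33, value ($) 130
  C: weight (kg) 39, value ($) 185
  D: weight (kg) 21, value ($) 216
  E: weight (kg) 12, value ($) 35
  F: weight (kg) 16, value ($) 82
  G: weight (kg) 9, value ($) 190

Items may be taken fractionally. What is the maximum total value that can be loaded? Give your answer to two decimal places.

658.77

Ratios (sorted): G 21.11, D 10.29, F 5.12, C 4.74, B 3.94, E 2.92, A 1.38
take G (9 @ 190); take D (21 @ 216); take F (16 @ 82); take 36/39 of C → 170.77. Capacity used 82/82.
Total value = 658.77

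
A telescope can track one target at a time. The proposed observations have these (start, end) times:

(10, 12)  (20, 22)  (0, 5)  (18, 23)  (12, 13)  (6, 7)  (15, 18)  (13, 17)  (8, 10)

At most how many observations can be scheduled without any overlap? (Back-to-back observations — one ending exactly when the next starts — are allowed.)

Sort by end time and greedily take each interval whose start is ≥ the last chosen end.
By end time: (0,5), (6,7), (8,10), (10,12), (12,13), (13,17), (15,18), (20,22), (18,23).
Pick (0,5); next start ≥ 5 → (6,7); next start ≥ 7 → (8,10); next start ≥ 10 → (10,12); next start ≥ 12 → (12,13); next start ≥ 13 → (13,17); next start ≥ 17 → (20,22).
Selected 7 observations.

7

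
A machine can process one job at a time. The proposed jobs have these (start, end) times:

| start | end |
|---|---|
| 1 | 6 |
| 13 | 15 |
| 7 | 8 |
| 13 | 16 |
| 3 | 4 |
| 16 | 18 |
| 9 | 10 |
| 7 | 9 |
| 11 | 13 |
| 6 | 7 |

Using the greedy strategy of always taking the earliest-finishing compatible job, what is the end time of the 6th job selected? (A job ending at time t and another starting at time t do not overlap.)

Order by finish time; keep every interval that doesn't clash with the previous kept one.
By end time: (3,4), (1,6), (6,7), (7,8), (7,9), (9,10), (11,13), (13,15), (13,16), (16,18).
Pick (3,4); next start ≥ 4 → (6,7); next start ≥ 7 → (7,8); next start ≥ 8 → (9,10); next start ≥ 10 → (11,13); next start ≥ 13 → (13,15); next start ≥ 15 → (16,18).
Selected: (3,4) (6,7) (7,8) (9,10) (11,13) (13,15) (16,18)

15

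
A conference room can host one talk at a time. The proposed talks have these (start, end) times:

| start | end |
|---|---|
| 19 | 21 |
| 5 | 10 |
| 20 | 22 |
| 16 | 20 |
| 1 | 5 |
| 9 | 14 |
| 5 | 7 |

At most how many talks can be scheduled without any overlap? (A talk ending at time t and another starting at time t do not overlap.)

By end time: (1,5), (5,7), (5,10), (9,14), (16,20), (19,21), (20,22).
Pick (1,5); next start ≥ 5 → (5,7); next start ≥ 7 → (9,14); next start ≥ 14 → (16,20); next start ≥ 20 → (20,22).
Selected 5 talks.

5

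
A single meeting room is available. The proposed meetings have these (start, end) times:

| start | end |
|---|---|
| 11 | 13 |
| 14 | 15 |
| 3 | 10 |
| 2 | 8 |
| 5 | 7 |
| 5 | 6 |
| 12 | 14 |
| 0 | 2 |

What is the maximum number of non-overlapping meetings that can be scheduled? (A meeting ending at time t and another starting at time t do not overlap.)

By end time: (0,2), (5,6), (5,7), (2,8), (3,10), (11,13), (12,14), (14,15).
Pick (0,2); next start ≥ 2 → (5,6); next start ≥ 6 → (11,13); next start ≥ 13 → (14,15).
Selected 4 meetings.

4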